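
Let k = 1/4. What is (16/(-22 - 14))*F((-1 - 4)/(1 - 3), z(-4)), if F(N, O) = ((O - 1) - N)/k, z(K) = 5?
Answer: -8/3 ≈ -2.6667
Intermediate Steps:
k = ¼ (k = 1*(¼) = ¼ ≈ 0.25000)
F(N, O) = -4 - 4*N + 4*O (F(N, O) = ((O - 1) - N)/(¼) = ((-1 + O) - N)*4 = (-1 + O - N)*4 = -4 - 4*N + 4*O)
(16/(-22 - 14))*F((-1 - 4)/(1 - 3), z(-4)) = (16/(-22 - 14))*(-4 - 4*(-1 - 4)/(1 - 3) + 4*5) = (16/(-36))*(-4 - (-20)/(-2) + 20) = (16*(-1/36))*(-4 - (-20)*(-1)/2 + 20) = -4*(-4 - 4*5/2 + 20)/9 = -4*(-4 - 10 + 20)/9 = -4/9*6 = -8/3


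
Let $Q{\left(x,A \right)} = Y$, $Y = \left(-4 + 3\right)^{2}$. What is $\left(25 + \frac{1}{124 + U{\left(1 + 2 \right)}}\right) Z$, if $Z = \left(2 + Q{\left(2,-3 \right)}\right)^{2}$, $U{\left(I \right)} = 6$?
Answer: $\frac{29259}{130} \approx 225.07$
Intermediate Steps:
$Y = 1$ ($Y = \left(-1\right)^{2} = 1$)
$Q{\left(x,A \right)} = 1$
$Z = 9$ ($Z = \left(2 + 1\right)^{2} = 3^{2} = 9$)
$\left(25 + \frac{1}{124 + U{\left(1 + 2 \right)}}\right) Z = \left(25 + \frac{1}{124 + 6}\right) 9 = \left(25 + \frac{1}{130}\right) 9 = \frac{3251}{130} \cdot 9 = \frac{29259}{130}$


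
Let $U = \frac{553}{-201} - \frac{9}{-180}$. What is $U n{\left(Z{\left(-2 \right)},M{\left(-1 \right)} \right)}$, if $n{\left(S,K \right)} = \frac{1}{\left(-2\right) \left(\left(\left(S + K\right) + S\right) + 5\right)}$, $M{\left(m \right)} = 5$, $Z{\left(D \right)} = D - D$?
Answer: $\frac{10859}{80400} \approx 0.13506$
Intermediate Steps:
$Z{\left(D \right)} = 0$
$U = - \frac{10859}{4020}$ ($U = 553 \left(- \frac{1}{201}\right) - - \frac{1}{20} = - \frac{553}{201} + \frac{1}{20} = - \frac{10859}{4020} \approx -2.7012$)
$n{\left(S,K \right)} = \frac{1}{-10 - 4 S - 2 K}$ ($n{\left(S,K \right)} = \frac{1}{\left(-2\right) \left(\left(\left(K + S\right) + S\right) + 5\right)} = \frac{1}{\left(-2\right) \left(\left(K + 2 S\right) + 5\right)} = \frac{1}{\left(-2\right) \left(5 + K + 2 S\right)} = \frac{1}{-10 - 4 S - 2 K}$)
$U n{\left(Z{\left(-2 \right)},M{\left(-1 \right)} \right)} = - \frac{10859 \left(- \frac{1}{10 + 2 \cdot 5 + 4 \cdot 0}\right)}{4020} = - \frac{10859 \left(- \frac{1}{10 + 10 + 0}\right)}{4020} = - \frac{10859 \left(- \frac{1}{20}\right)}{4020} = - \frac{10859 \left(\left(-1\right) \frac{1}{20}\right)}{4020} = \left(- \frac{10859}{4020}\right) \left(- \frac{1}{20}\right) = \frac{10859}{80400}$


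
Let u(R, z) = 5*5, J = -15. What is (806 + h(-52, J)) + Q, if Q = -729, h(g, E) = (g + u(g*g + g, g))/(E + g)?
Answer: 5186/67 ≈ 77.403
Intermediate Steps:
u(R, z) = 25
h(g, E) = (25 + g)/(E + g) (h(g, E) = (g + 25)/(E + g) = (25 + g)/(E + g))
(806 + h(-52, J)) + Q = (806 + (25 - 52)/(-15 - 52)) - 729 = (806 - 27/(-67)) - 729 = (806 - 1/67*(-27)) - 729 = (806 + 27/67) - 729 = 54029/67 - 729 = 5186/67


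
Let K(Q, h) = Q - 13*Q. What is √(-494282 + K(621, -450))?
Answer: I*√501734 ≈ 708.33*I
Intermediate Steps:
K(Q, h) = -12*Q
√(-494282 + K(621, -450)) = √(-494282 - 12*621) = √(-494282 - 7452) = √(-501734) = I*√501734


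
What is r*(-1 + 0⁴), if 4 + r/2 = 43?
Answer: -78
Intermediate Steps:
r = 78 (r = -8 + 2*43 = -8 + 86 = 78)
r*(-1 + 0⁴) = 78*(-1 + 0⁴) = 78*(-1 + 0) = 78*(-1) = -78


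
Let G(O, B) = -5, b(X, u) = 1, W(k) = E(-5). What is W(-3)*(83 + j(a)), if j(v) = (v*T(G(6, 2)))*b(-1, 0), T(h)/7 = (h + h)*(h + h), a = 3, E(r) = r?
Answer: -10915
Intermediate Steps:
W(k) = -5
T(h) = 28*h² (T(h) = 7*((h + h)*(h + h)) = 7*((2*h)*(2*h)) = 7*(4*h²) = 28*h²)
j(v) = 700*v (j(v) = (v*(28*(-5)²))*1 = (v*(28*25))*1 = (v*700)*1 = (700*v)*1 = 700*v)
W(-3)*(83 + j(a)) = -5*(83 + 700*3) = -5*(83 + 2100) = -5*2183 = -10915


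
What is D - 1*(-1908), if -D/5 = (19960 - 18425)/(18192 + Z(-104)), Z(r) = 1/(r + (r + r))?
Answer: 10827228324/5675903 ≈ 1907.6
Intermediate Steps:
Z(r) = 1/(3*r) (Z(r) = 1/(r + 2*r) = 1/(3*r))
D = -2394600/5675903 (D = -5*(19960 - 18425)/(18192 + (1/3)/(-104)) = -7675/(18192 + (1/3)*(-1/104)) = -7675/(18192 - 1/312) = -7675/5675903/312 = -7675*312/5675903 = -5*478920/5675903 = -2394600/5675903 ≈ -0.42189)
D - 1*(-1908) = -2394600/5675903 - 1*(-1908) = -2394600/5675903 + 1908 = 10827228324/5675903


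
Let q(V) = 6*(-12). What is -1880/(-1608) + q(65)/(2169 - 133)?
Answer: 115997/102309 ≈ 1.1338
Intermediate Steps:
q(V) = -72
-1880/(-1608) + q(65)/(2169 - 133) = -1880/(-1608) - 72/(2169 - 133) = -1880*(-1/1608) - 72/2036 = 235/201 - 72*1/2036 = 235/201 - 18/509 = 115997/102309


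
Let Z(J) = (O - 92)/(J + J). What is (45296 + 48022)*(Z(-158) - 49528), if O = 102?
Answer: -365126691711/79 ≈ -4.6219e+9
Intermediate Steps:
Z(J) = 5/J (Z(J) = (102 - 92)/(J + J) = 10/((2*J)) = 10*(1/(2*J)) = 5/J)
(45296 + 48022)*(Z(-158) - 49528) = (45296 + 48022)*(5/(-158) - 49528) = 93318*(5*(-1/158) - 49528) = 93318*(-5/158 - 49528) = 93318*(-7825429/158) = -365126691711/79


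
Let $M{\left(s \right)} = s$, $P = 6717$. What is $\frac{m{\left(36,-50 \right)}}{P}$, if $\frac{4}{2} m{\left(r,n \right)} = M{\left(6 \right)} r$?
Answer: $\frac{36}{2239} \approx 0.016079$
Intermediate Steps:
$m{\left(r,n \right)} = 3 r$ ($m{\left(r,n \right)} = \frac{6 r}{2} = 3 r$)
$\frac{m{\left(36,-50 \right)}}{P} = \frac{3 \cdot 36}{6717} = 108 \cdot \frac{1}{6717} = \frac{36}{2239}$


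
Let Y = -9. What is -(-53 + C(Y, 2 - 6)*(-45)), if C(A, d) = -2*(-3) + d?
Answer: 143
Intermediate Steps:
C(A, d) = 6 + d
-(-53 + C(Y, 2 - 6)*(-45)) = -(-53 + (6 + (2 - 6))*(-45)) = -(-53 + (6 - 4)*(-45)) = -(-53 + 2*(-45)) = -(-53 - 90) = -1*(-143) = 143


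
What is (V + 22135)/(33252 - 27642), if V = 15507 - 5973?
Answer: 2879/510 ≈ 5.6451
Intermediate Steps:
V = 9534
(V + 22135)/(33252 - 27642) = (9534 + 22135)/(33252 - 27642) = 31669/5610 = 31669*(1/5610) = 2879/510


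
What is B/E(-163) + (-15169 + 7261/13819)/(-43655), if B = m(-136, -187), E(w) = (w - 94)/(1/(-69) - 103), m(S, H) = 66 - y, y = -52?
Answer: 101940971724406/2139551867037 ≈ 47.646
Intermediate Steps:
m(S, H) = 118 (m(S, H) = 66 - 1*(-52) = 66 + 52 = 118)
E(w) = 3243/3554 - 69*w/7108 (E(w) = (-94 + w)/(-1/69 - 103) = (-94 + w)/(-7108/69) = (-94 + w)*(-69/7108) = 3243/3554 - 69*w/7108)
B = 118
B/E(-163) + (-15169 + 7261/13819)/(-43655) = 118/(3243/3554 - 69/7108*(-163)) + (-15169 + 7261/13819)/(-43655) = 118/(3243/3554 + 11247/7108) + (-15169 + 7261*(1/13819))*(-1/43655) = 118/(17733/7108) + (-15169 + 7261/13819)*(-1/43655) = 118*(7108/17733) - 209613150/13819*(-1/43655) = 838744/17733 + 41922630/120653689 = 101940971724406/2139551867037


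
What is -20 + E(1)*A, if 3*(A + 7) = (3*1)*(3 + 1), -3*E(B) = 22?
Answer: 2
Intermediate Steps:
E(B) = -22/3 (E(B) = -1/3*22 = -22/3)
A = -3 (A = -7 + ((3*1)*(3 + 1))/3 = -7 + (3*4)/3 = -7 + (1/3)*12 = -7 + 4 = -3)
-20 + E(1)*A = -20 - 22/3*(-3) = -20 + 22 = 2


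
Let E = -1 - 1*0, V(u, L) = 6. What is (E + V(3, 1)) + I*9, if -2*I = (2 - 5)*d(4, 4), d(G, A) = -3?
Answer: -71/2 ≈ -35.500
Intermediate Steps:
I = -9/2 (I = -(2 - 5)*(-3)/2 = -(-3)*(-3)/2 = -½*9 = -9/2 ≈ -4.5000)
E = -1 (E = -1 + 0 = -1)
(E + V(3, 1)) + I*9 = (-1 + 6) - 9/2*9 = 5 - 81/2 = -71/2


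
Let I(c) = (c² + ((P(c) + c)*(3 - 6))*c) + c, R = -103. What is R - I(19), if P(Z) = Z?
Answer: 1683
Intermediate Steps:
I(c) = c - 5*c² (I(c) = (c² + ((c + c)*(3 - 6))*c) + c = (c² + ((2*c)*(-3))*c) + c = (c² + (-6*c)*c) + c = (c² - 6*c²) + c = -5*c² + c = c - 5*c²)
R - I(19) = -103 - 19*(1 - 5*19) = -103 - 19*(1 - 95) = -103 - 19*(-94) = -103 - 1*(-1786) = -103 + 1786 = 1683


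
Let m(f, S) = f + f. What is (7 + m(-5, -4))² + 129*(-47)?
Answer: -6054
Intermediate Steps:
m(f, S) = 2*f
(7 + m(-5, -4))² + 129*(-47) = (7 + 2*(-5))² + 129*(-47) = (7 - 10)² - 6063 = (-3)² - 6063 = 9 - 6063 = -6054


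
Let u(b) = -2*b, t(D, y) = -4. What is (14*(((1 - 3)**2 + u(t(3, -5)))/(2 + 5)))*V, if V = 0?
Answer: 0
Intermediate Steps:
(14*(((1 - 3)**2 + u(t(3, -5)))/(2 + 5)))*V = (14*(((1 - 3)**2 - 2*(-4))/(2 + 5)))*0 = (14*(((-2)**2 + 8)/7))*0 = (14*((4 + 8)*(1/7)))*0 = (14*(12*(1/7)))*0 = (14*(12/7))*0 = 24*0 = 0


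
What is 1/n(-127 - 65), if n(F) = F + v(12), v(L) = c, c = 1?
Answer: -1/191 ≈ -0.0052356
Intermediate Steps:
v(L) = 1
n(F) = 1 + F (n(F) = F + 1 = 1 + F)
1/n(-127 - 65) = 1/(1 + (-127 - 65)) = 1/(1 - 192) = 1/(-191) = -1/191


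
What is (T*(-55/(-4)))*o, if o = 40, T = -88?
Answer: -48400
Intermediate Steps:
(T*(-55/(-4)))*o = -(-4840)/(-4)*40 = -(-4840)*(-1)/4*40 = -88*55/4*40 = -1210*40 = -48400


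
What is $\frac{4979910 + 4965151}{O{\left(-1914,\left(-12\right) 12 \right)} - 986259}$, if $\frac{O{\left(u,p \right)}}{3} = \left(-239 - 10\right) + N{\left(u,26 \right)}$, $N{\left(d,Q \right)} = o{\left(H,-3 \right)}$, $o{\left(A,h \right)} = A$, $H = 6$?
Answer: $- \frac{9945061}{986988} \approx -10.076$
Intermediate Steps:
$N{\left(d,Q \right)} = 6$
$O{\left(u,p \right)} = -729$ ($O{\left(u,p \right)} = 3 \left(\left(-239 - 10\right) + 6\right) = 3 \left(-249 + 6\right) = 3 \left(-243\right) = -729$)
$\frac{4979910 + 4965151}{O{\left(-1914,\left(-12\right) 12 \right)} - 986259} = \frac{4979910 + 4965151}{-729 - 986259} = \frac{9945061}{-986988} = 9945061 \left(- \frac{1}{986988}\right) = - \frac{9945061}{986988}$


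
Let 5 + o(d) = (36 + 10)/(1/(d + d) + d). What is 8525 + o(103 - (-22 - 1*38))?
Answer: 452759276/53139 ≈ 8520.3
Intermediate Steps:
o(d) = -5 + 46/(d + 1/(2*d)) (o(d) = -5 + (36 + 10)/(1/(d + d) + d) = -5 + 46/(1/(2*d) + d) = -5 + 46/(d + 1/(2*d)))
8525 + o(103 - (-22 - 1*38)) = 8525 + (-5 - 10*(103 - (-22 - 1*38))**2 + 92*(103 - (-22 - 1*38)))/(1 + 2*(103 - (-22 - 1*38))**2) = 8525 + (-5 - 10*(103 - (-22 - 38))**2 + 92*(103 - (-22 - 38)))/(1 + 2*(103 - (-22 - 38))**2) = 8525 + (-5 - 10*(103 - 1*(-60))**2 + 92*(103 - 1*(-60)))/(1 + 2*(103 - 1*(-60))**2) = 8525 + (-5 - 10*(103 + 60)**2 + 92*(103 + 60))/(1 + 2*(103 + 60)**2) = 8525 + (-5 - 10*163**2 + 92*163)/(1 + 2*163**2) = 8525 + (-5 - 10*26569 + 14996)/(1 + 2*26569) = 8525 + (-5 - 265690 + 14996)/(1 + 53138) = 8525 - 250699/53139 = 452759276/53139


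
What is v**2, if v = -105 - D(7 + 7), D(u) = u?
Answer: 14161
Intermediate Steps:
v = -119 (v = -105 - (7 + 7) = -105 - 1*14 = -105 - 14 = -119)
v**2 = (-119)**2 = 14161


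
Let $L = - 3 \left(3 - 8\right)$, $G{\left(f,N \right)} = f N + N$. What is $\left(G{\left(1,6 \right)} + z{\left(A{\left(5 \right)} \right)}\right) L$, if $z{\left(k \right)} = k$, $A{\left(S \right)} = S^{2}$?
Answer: $555$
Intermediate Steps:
$G{\left(f,N \right)} = N + N f$ ($G{\left(f,N \right)} = N f + N = N + N f$)
$L = 15$ ($L = - 3 \left(3 - 8\right) = \left(-3\right) \left(-5\right) = 15$)
$\left(G{\left(1,6 \right)} + z{\left(A{\left(5 \right)} \right)}\right) L = \left(6 \left(1 + 1\right) + 5^{2}\right) 15 = \left(6 \cdot 2 + 25\right) 15 = \left(12 + 25\right) 15 = 37 \cdot 15 = 555$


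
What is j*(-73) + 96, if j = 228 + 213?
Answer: -32097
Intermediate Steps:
j = 441
j*(-73) + 96 = 441*(-73) + 96 = -32193 + 96 = -32097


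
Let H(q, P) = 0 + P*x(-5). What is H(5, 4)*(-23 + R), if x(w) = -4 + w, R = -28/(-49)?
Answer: 5652/7 ≈ 807.43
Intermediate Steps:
R = 4/7 (R = -28*(-1/49) = 4/7 ≈ 0.57143)
H(q, P) = -9*P (H(q, P) = 0 + P*(-4 - 5) = 0 + P*(-9) = 0 - 9*P = -9*P)
H(5, 4)*(-23 + R) = (-9*4)*(-23 + 4/7) = -36*(-157/7) = 5652/7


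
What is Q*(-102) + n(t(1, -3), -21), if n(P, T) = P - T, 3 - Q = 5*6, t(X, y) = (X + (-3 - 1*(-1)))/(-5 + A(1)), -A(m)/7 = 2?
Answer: 52726/19 ≈ 2775.1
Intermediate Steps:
A(m) = -14 (A(m) = -7*2 = -14)
t(X, y) = 2/19 - X/19 (t(X, y) = (X + (-3 - 1*(-1)))/(-5 - 14) = (X + (-3 + 1))/(-19) = (X - 2)*(-1/19) = (-2 + X)*(-1/19) = 2/19 - X/19)
Q = -27 (Q = 3 - 5*6 = 3 - 1*30 = 3 - 30 = -27)
Q*(-102) + n(t(1, -3), -21) = -27*(-102) + ((2/19 - 1/19*1) - 1*(-21)) = 2754 + ((2/19 - 1/19) + 21) = 2754 + (1/19 + 21) = 2754 + 400/19 = 52726/19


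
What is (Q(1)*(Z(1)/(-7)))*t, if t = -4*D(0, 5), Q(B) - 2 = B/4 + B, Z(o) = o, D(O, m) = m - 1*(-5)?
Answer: 130/7 ≈ 18.571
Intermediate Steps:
D(O, m) = 5 + m (D(O, m) = m + 5 = 5 + m)
Q(B) = 2 + 5*B/4 (Q(B) = 2 + (B/4 + B) = 2 + 5*B/4)
t = -40 (t = -4*(5 + 5) = -4*10 = -40)
(Q(1)*(Z(1)/(-7)))*t = ((2 + (5/4)*1)*(1/(-7)))*(-40) = ((2 + 5/4)*(1*(-⅐)))*(-40) = ((13/4)*(-⅐))*(-40) = -13/28*(-40) = 130/7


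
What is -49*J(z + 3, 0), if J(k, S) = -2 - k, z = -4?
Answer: 49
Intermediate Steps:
-49*J(z + 3, 0) = -49*(-2 - (-4 + 3)) = -49*(-2 - 1*(-1)) = -49*(-2 + 1) = -49*(-1) = 49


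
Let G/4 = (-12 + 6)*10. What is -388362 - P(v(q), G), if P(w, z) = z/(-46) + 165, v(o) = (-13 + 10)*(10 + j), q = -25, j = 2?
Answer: -8936241/23 ≈ -3.8853e+5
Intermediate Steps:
v(o) = -36 (v(o) = (-13 + 10)*(10 + 2) = -3*12 = -36)
G = -240 (G = 4*((-12 + 6)*10) = 4*(-6*10) = 4*(-60) = -240)
P(w, z) = 165 - z/46 (P(w, z) = z*(-1/46) + 165 = -z/46 + 165 = 165 - z/46)
-388362 - P(v(q), G) = -388362 - (165 - 1/46*(-240)) = -388362 - (165 + 120/23) = -388362 - 1*3915/23 = -388362 - 3915/23 = -8936241/23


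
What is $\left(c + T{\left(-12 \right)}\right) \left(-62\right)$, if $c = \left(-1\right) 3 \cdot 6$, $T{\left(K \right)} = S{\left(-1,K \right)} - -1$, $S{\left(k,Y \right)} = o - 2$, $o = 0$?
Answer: $1178$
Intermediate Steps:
$S{\left(k,Y \right)} = -2$ ($S{\left(k,Y \right)} = 0 - 2 = -2$)
$T{\left(K \right)} = -1$ ($T{\left(K \right)} = -2 - -1 = -2 + 1 = -1$)
$c = -18$ ($c = \left(-3\right) 6 = -18$)
$\left(c + T{\left(-12 \right)}\right) \left(-62\right) = \left(-18 - 1\right) \left(-62\right) = \left(-19\right) \left(-62\right) = 1178$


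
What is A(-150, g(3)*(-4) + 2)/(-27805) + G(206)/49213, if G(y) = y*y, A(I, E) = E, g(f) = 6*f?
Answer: 236675578/273673493 ≈ 0.86481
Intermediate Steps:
G(y) = y²
A(-150, g(3)*(-4) + 2)/(-27805) + G(206)/49213 = ((6*3)*(-4) + 2)/(-27805) + 206²/49213 = (18*(-4) + 2)*(-1/27805) + 42436*(1/49213) = (-72 + 2)*(-1/27805) + 42436/49213 = -70*(-1/27805) + 42436/49213 = 14/5561 + 42436/49213 = 236675578/273673493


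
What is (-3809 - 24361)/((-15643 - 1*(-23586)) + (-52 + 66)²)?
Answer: -9390/2713 ≈ -3.4611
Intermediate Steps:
(-3809 - 24361)/((-15643 - 1*(-23586)) + (-52 + 66)²) = -28170/((-15643 + 23586) + 14²) = -28170/(7943 + 196) = -28170/8139 = -28170*1/8139 = -9390/2713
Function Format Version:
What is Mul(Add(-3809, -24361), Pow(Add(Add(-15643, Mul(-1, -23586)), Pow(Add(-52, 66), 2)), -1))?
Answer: Rational(-9390, 2713) ≈ -3.4611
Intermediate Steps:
Mul(Add(-3809, -24361), Pow(Add(Add(-15643, Mul(-1, -23586)), Pow(Add(-52, 66), 2)), -1)) = Mul(-28170, Pow(Add(Add(-15643, 23586), Pow(14, 2)), -1)) = Mul(-28170, Pow(Add(7943, 196), -1)) = Mul(-28170, Pow(8139, -1)) = Mul(-28170, Rational(1, 8139)) = Rational(-9390, 2713)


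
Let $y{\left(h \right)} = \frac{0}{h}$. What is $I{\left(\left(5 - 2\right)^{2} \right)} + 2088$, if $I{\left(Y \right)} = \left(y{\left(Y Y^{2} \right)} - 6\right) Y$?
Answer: $2034$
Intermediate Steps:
$y{\left(h \right)} = 0$
$I{\left(Y \right)} = - 6 Y$ ($I{\left(Y \right)} = \left(0 - 6\right) Y = - 6 Y$)
$I{\left(\left(5 - 2\right)^{2} \right)} + 2088 = - 6 \left(5 - 2\right)^{2} + 2088 = - 6 \cdot 3^{2} + 2088 = \left(-6\right) 9 + 2088 = -54 + 2088 = 2034$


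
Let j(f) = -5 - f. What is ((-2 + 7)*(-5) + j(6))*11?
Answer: -396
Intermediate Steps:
((-2 + 7)*(-5) + j(6))*11 = ((-2 + 7)*(-5) + (-5 - 1*6))*11 = (5*(-5) + (-5 - 6))*11 = (-25 - 11)*11 = -36*11 = -396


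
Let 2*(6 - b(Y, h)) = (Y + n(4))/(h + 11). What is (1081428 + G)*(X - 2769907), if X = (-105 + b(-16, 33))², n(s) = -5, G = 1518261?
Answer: -55567380941412303/7744 ≈ -7.1755e+12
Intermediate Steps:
b(Y, h) = 6 - (-5 + Y)/(2*(11 + h)) (b(Y, h) = 6 - (Y - 5)/(2*(h + 11)) = 6 - (-5 + Y)/(2*(11 + h)))
X = 75533481/7744 (X = (-105 + (137 - 1*(-16) + 12*33)/(2*(11 + 33)))² = (-105 + (½)*(137 + 16 + 396)/44)² = (-105 + (½)*(1/44)*549)² = (-105 + 549/88)² = (-8691/88)² = 75533481/7744 ≈ 9753.8)
(1081428 + G)*(X - 2769907) = (1081428 + 1518261)*(75533481/7744 - 2769907) = 2599689*(-21374626327/7744) = -55567380941412303/7744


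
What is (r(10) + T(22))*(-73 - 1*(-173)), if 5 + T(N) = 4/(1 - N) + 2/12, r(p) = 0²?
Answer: -10550/21 ≈ -502.38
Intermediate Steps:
r(p) = 0
T(N) = -29/6 + 4/(1 - N) (T(N) = -5 + (4/(1 - N) + 2/12) = -5 + (4/(1 - N) + 2*(1/12)) = -5 + (4/(1 - N) + ⅙) = -5 + (⅙ + 4/(1 - N)) = -29/6 + 4/(1 - N))
(r(10) + T(22))*(-73 - 1*(-173)) = (0 + (5 - 29*22)/(6*(-1 + 22)))*(-73 - 1*(-173)) = (0 + (⅙)*(5 - 638)/21)*(-73 + 173) = (0 + (⅙)*(1/21)*(-633))*100 = (0 - 211/42)*100 = -211/42*100 = -10550/21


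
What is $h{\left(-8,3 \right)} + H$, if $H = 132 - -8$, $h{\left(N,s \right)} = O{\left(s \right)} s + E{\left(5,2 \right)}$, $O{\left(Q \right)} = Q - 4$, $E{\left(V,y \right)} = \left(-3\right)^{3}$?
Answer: $110$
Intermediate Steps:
$E{\left(V,y \right)} = -27$
$O{\left(Q \right)} = -4 + Q$ ($O{\left(Q \right)} = Q - 4 = -4 + Q$)
$h{\left(N,s \right)} = -27 + s \left(-4 + s\right)$ ($h{\left(N,s \right)} = \left(-4 + s\right) s - 27 = s \left(-4 + s\right) - 27 = -27 + s \left(-4 + s\right)$)
$H = 140$ ($H = 132 + 8 = 140$)
$h{\left(-8,3 \right)} + H = \left(-27 + 3 \left(-4 + 3\right)\right) + 140 = \left(-27 + 3 \left(-1\right)\right) + 140 = \left(-27 - 3\right) + 140 = -30 + 140 = 110$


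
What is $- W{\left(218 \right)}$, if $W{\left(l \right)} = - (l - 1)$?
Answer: $217$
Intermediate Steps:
$W{\left(l \right)} = 1 - l$ ($W{\left(l \right)} = - (-1 + l) = 1 - l$)
$- W{\left(218 \right)} = - (1 - 218) = \left(-1\right) \left(-217\right) = 217$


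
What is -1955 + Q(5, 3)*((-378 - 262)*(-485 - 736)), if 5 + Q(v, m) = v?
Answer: -1955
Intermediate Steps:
Q(v, m) = -5 + v
-1955 + Q(5, 3)*((-378 - 262)*(-485 - 736)) = -1955 + (-5 + 5)*((-378 - 262)*(-485 - 736)) = -1955 + 0*(-640*(-1221)) = -1955 + 0*781440 = -1955 + 0 = -1955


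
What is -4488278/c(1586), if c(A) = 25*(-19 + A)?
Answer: -4488278/39175 ≈ -114.57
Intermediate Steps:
c(A) = -475 + 25*A
-4488278/c(1586) = -4488278/(-475 + 25*1586) = -4488278/(-475 + 39650) = -4488278/39175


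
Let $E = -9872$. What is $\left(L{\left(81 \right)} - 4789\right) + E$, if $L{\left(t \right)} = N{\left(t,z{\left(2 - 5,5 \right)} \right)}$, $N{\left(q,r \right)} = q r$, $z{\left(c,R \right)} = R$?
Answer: $-14256$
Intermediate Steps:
$L{\left(t \right)} = 5 t$ ($L{\left(t \right)} = t 5 = 5 t$)
$\left(L{\left(81 \right)} - 4789\right) + E = \left(5 \cdot 81 - 4789\right) - 9872 = \left(405 - 4789\right) - 9872 = -4384 - 9872 = -14256$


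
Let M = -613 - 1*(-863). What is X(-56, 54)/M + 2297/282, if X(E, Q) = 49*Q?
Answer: 660211/35250 ≈ 18.729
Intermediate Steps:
M = 250 (M = -613 + 863 = 250)
X(-56, 54)/M + 2297/282 = (49*54)/250 + 2297/282 = 2646*(1/250) + 2297*(1/282) = 1323/125 + 2297/282 = 660211/35250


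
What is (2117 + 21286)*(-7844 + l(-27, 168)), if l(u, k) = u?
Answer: -184205013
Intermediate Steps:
(2117 + 21286)*(-7844 + l(-27, 168)) = (2117 + 21286)*(-7844 - 27) = 23403*(-7871) = -184205013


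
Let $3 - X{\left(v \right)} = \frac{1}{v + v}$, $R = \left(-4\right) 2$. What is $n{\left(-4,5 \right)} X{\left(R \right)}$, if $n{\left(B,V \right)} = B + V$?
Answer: $\frac{49}{16} \approx 3.0625$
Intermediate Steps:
$R = -8$
$X{\left(v \right)} = 3 - \frac{1}{2 v}$ ($X{\left(v \right)} = 3 - \frac{1}{v + v} = 3 - \frac{1}{2 v}$)
$n{\left(-4,5 \right)} X{\left(R \right)} = \left(-4 + 5\right) \left(3 - \frac{1}{2 \left(-8\right)}\right) = 1 \left(3 - - \frac{1}{16}\right) = 1 \left(3 + \frac{1}{16}\right) = 1 \cdot \frac{49}{16} = \frac{49}{16}$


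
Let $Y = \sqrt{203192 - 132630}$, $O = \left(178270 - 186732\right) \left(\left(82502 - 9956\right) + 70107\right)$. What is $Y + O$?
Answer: $-1207129686 + \sqrt{70562} \approx -1.2071 \cdot 10^{9}$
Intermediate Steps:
$O = -1207129686$ ($O = - 8462 \left(72546 + 70107\right) = \left(-8462\right) 142653 = -1207129686$)
$Y = \sqrt{70562} \approx 265.64$
$Y + O = \sqrt{70562} - 1207129686 = -1207129686 + \sqrt{70562}$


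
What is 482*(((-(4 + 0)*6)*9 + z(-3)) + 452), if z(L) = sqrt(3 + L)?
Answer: 113752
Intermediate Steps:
482*(((-(4 + 0)*6)*9 + z(-3)) + 452) = 482*(((-(4 + 0)*6)*9 + sqrt(3 - 3)) + 452) = 482*(((-1*4*6)*9 + sqrt(0)) + 452) = 482*((-4*6*9 + 0) + 452) = 482*((-24*9 + 0) + 452) = 482*((-216 + 0) + 452) = 482*(-216 + 452) = 482*236 = 113752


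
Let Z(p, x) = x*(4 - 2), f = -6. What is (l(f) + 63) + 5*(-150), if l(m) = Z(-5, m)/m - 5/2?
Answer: -1375/2 ≈ -687.50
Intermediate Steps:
Z(p, x) = 2*x (Z(p, x) = x*2 = 2*x)
l(m) = -½ (l(m) = (2*m)/m - 5/2 = 2 - 5*½ = 2 - 5/2 = -½)
(l(f) + 63) + 5*(-150) = (-½ + 63) + 5*(-150) = 125/2 - 750 = -1375/2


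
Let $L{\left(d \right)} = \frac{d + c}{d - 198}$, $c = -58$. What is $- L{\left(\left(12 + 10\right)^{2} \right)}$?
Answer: $- \frac{213}{143} \approx -1.4895$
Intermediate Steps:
$L{\left(d \right)} = \frac{-58 + d}{-198 + d}$ ($L{\left(d \right)} = \frac{d - 58}{d - 198} = \frac{-58 + d}{-198 + d}$)
$- L{\left(\left(12 + 10\right)^{2} \right)} = - \frac{-58 + \left(12 + 10\right)^{2}}{-198 + \left(12 + 10\right)^{2}} = - \frac{-58 + 22^{2}}{-198 + 22^{2}} = - \frac{-58 + 484}{-198 + 484} = - \frac{426}{286} = \left(-1\right) \frac{213}{143} = - \frac{213}{143}$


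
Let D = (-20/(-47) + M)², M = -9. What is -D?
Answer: -162409/2209 ≈ -73.521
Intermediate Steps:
D = 162409/2209 (D = (-20/(-47) - 9)² = (-20*(-1/47) - 9)² = (20/47 - 9)² = (-403/47)² = 162409/2209 ≈ 73.521)
-D = -1*162409/2209 = -162409/2209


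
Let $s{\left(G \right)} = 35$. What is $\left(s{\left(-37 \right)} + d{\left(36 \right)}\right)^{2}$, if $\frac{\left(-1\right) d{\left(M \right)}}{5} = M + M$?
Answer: $105625$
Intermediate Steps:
$d{\left(M \right)} = - 10 M$ ($d{\left(M \right)} = - 5 \left(M + M\right) = - 5 \cdot 2 M = - 10 M$)
$\left(s{\left(-37 \right)} + d{\left(36 \right)}\right)^{2} = \left(35 - 360\right)^{2} = \left(-325\right)^{2} = 105625$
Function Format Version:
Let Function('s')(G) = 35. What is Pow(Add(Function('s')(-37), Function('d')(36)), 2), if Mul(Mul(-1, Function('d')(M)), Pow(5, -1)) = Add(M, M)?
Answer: 105625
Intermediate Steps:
Function('d')(M) = Mul(-10, M) (Function('d')(M) = Mul(-5, Add(M, M)) = Mul(-5, Mul(2, M)) = Mul(-10, M))
Pow(Add(Function('s')(-37), Function('d')(36)), 2) = Pow(Add(35, Mul(-10, 36)), 2) = Pow(Add(35, -360), 2) = Pow(-325, 2) = 105625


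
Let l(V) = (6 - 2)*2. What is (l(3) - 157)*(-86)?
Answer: 12814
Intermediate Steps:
l(V) = 8 (l(V) = 4*2 = 8)
(l(3) - 157)*(-86) = (8 - 157)*(-86) = -149*(-86) = 12814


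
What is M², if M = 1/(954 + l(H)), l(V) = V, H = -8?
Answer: 1/894916 ≈ 1.1174e-6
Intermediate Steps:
M = 1/946 (M = 1/(954 - 8) = 1/946 ≈ 0.0010571)
M² = (1/946)² = 1/894916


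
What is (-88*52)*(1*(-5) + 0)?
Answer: 22880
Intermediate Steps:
(-88*52)*(1*(-5) + 0) = -4576*(-5 + 0) = -4576*(-5) = 22880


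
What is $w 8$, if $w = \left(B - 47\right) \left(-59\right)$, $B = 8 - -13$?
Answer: $12272$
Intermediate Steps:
$B = 21$ ($B = 8 + 13 = 21$)
$w = 1534$ ($w = \left(21 - 47\right) \left(-59\right) = \left(-26\right) \left(-59\right) = 1534$)
$w 8 = 1534 \cdot 8 = 12272$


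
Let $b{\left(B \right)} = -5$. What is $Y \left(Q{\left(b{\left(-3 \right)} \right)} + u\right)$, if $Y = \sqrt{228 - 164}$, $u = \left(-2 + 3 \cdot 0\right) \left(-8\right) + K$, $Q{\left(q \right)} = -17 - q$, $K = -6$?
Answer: $-16$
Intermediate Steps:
$u = 10$ ($u = \left(-2 + 3 \cdot 0\right) \left(-8\right) - 6 = \left(-2 + 0\right) \left(-8\right) - 6 = \left(-2\right) \left(-8\right) - 6 = 16 - 6 = 10$)
$Y = 8$ ($Y = \sqrt{64} = 8$)
$Y \left(Q{\left(b{\left(-3 \right)} \right)} + u\right) = 8 \left(\left(-17 - -5\right) + 10\right) = 8 \left(\left(-17 + 5\right) + 10\right) = 8 \left(-12 + 10\right) = 8 \left(-2\right) = -16$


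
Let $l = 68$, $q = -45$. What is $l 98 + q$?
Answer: $6619$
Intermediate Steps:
$l 98 + q = 68 \cdot 98 - 45 = 6664 - 45 = 6619$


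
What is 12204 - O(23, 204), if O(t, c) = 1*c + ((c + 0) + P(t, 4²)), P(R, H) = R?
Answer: 11773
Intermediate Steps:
O(t, c) = t + 2*c (O(t, c) = 1*c + ((c + 0) + t) = c + (c + t) = t + 2*c)
12204 - O(23, 204) = 12204 - (23 + 2*204) = 12204 - (23 + 408) = 12204 - 1*431 = 12204 - 431 = 11773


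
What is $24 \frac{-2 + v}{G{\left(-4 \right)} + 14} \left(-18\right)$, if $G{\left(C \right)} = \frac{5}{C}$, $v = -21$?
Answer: $\frac{13248}{17} \approx 779.29$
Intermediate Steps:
$24 \frac{-2 + v}{G{\left(-4 \right)} + 14} \left(-18\right) = 24 \frac{-2 - 21}{\frac{5}{-4} + 14} \left(-18\right) = 24 \left(- \frac{23}{5 \left(- \frac{1}{4}\right) + 14}\right) \left(-18\right) = 24 \left(- \frac{23}{- \frac{5}{4} + 14}\right) \left(-18\right) = 24 \left(- \frac{23}{\frac{51}{4}}\right) \left(-18\right) = 24 \left(\left(-23\right) \frac{4}{51}\right) \left(-18\right) = 24 \left(- \frac{92}{51}\right) \left(-18\right) = \left(- \frac{736}{17}\right) \left(-18\right) = \frac{13248}{17}$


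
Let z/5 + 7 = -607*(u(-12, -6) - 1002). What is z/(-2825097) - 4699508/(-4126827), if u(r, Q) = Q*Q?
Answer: 11895330549/117764510881 ≈ 0.10101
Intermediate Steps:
u(r, Q) = Q**2
z = 2931775 (z = -35 + 5*(-607*((-6)**2 - 1002)) = -35 + 5*(-607*(36 - 1002)) = -35 + 5*(-607*(-966)) = -35 + 5*586362 = -35 + 2931810 = 2931775)
z/(-2825097) - 4699508/(-4126827) = 2931775/(-2825097) - 4699508/(-4126827) = 2931775*(-1/2825097) - 4699508*(-1/4126827) = -266525/256827 + 4699508/4126827 = 11895330549/117764510881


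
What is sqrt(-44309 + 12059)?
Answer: 5*I*sqrt(1290) ≈ 179.58*I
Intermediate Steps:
sqrt(-44309 + 12059) = sqrt(-32250) = 5*I*sqrt(1290)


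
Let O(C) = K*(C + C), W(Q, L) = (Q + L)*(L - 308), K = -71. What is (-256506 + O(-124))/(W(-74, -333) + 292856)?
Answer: -238898/553743 ≈ -0.43142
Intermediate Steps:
W(Q, L) = (-308 + L)*(L + Q) (W(Q, L) = (L + Q)*(-308 + L) = (-308 + L)*(L + Q))
O(C) = -142*C (O(C) = -71*(C + C) = -142*C)
(-256506 + O(-124))/(W(-74, -333) + 292856) = (-256506 - 142*(-124))/(((-333)² - 308*(-333) - 308*(-74) - 333*(-74)) + 292856) = (-256506 + 17608)/((110889 + 102564 + 22792 + 24642) + 292856) = -238898/(260887 + 292856) = -238898/553743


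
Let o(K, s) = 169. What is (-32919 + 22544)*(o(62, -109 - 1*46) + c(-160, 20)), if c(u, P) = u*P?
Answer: 31446625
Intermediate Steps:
c(u, P) = P*u
(-32919 + 22544)*(o(62, -109 - 1*46) + c(-160, 20)) = (-32919 + 22544)*(169 + 20*(-160)) = -10375*(169 - 3200) = -10375*(-3031) = 31446625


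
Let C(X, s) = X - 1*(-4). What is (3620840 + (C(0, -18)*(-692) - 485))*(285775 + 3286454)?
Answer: 12922849191423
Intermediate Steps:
C(X, s) = 4 + X (C(X, s) = X + 4 = 4 + X)
(3620840 + (C(0, -18)*(-692) - 485))*(285775 + 3286454) = (3620840 + ((4 + 0)*(-692) - 485))*(285775 + 3286454) = (3620840 + (4*(-692) - 485))*3572229 = (3620840 + (-2768 - 485))*3572229 = (3620840 - 3253)*3572229 = 3617587*3572229 = 12922849191423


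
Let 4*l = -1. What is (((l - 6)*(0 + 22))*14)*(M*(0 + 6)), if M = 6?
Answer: -69300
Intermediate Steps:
l = -¼ (l = (¼)*(-1) = -¼ ≈ -0.25000)
(((l - 6)*(0 + 22))*14)*(M*(0 + 6)) = (((-¼ - 6)*(0 + 22))*14)*(6*(0 + 6)) = (-25/4*22*14)*(6*6) = -275/2*14*36 = -1925*36 = -69300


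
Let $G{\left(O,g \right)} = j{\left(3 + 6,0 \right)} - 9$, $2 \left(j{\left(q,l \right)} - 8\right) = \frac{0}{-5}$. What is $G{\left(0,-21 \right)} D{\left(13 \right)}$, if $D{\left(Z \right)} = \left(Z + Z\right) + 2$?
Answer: $-28$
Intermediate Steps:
$D{\left(Z \right)} = 2 + 2 Z$ ($D{\left(Z \right)} = 2 Z + 2 = 2 + 2 Z$)
$j{\left(q,l \right)} = 8$ ($j{\left(q,l \right)} = 8 + \frac{0 \frac{1}{-5}}{2} = 8 + \frac{0 \left(- \frac{1}{5}\right)}{2} = 8 + \frac{1}{2} \cdot 0 = 8 + 0 = 8$)
$G{\left(O,g \right)} = -1$ ($G{\left(O,g \right)} = 8 - 9 = -1$)
$G{\left(0,-21 \right)} D{\left(13 \right)} = - (2 + 2 \cdot 13) = - (2 + 26) = \left(-1\right) 28 = -28$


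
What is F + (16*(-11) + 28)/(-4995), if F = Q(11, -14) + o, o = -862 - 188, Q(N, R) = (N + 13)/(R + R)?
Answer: -993032/945 ≈ -1050.8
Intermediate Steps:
Q(N, R) = (13 + N)/(2*R) (Q(N, R) = (13 + N)/((2*R)) = (13 + N)*(1/(2*R)) = (13 + N)/(2*R))
o = -1050
F = -7356/7 (F = (½)*(13 + 11)/(-14) - 1050 = (½)*(-1/14)*24 - 1050 = -6/7 - 1050 = -7356/7 ≈ -1050.9)
F + (16*(-11) + 28)/(-4995) = -7356/7 + (16*(-11) + 28)/(-4995) = -7356/7 + (-176 + 28)*(-1/4995) = -7356/7 - 148*(-1/4995) = -7356/7 + 4/135 = -993032/945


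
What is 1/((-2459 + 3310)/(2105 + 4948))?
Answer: 7053/851 ≈ 8.2879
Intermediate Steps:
1/((-2459 + 3310)/(2105 + 4948)) = 1/(851/7053) = 7053/851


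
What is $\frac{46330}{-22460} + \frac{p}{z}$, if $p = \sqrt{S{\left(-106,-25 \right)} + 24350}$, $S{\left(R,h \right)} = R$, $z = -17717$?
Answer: $- \frac{4633}{2246} - \frac{2 \sqrt{6061}}{17717} \approx -2.0716$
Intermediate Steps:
$p = 2 \sqrt{6061}$ ($p = \sqrt{-106 + 24350} = \sqrt{24244} = 2 \sqrt{6061} \approx 155.7$)
$\frac{46330}{-22460} + \frac{p}{z} = \frac{46330}{-22460} + \frac{2 \sqrt{6061}}{-17717} = 46330 \left(- \frac{1}{22460}\right) + 2 \sqrt{6061} \left(- \frac{1}{17717}\right) = - \frac{4633}{2246} - \frac{2 \sqrt{6061}}{17717}$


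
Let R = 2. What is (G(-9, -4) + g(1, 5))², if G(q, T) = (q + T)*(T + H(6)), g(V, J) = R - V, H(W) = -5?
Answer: 13924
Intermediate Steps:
g(V, J) = 2 - V
G(q, T) = (-5 + T)*(T + q) (G(q, T) = (q + T)*(T - 5) = (T + q)*(-5 + T) = (-5 + T)*(T + q))
(G(-9, -4) + g(1, 5))² = (((-4)² - 5*(-4) - 5*(-9) - 4*(-9)) + (2 - 1*1))² = ((16 + 20 + 45 + 36) + (2 - 1))² = (117 + 1)² = 118² = 13924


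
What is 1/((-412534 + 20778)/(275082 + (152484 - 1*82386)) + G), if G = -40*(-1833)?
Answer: 86295/6327051461 ≈ 1.3639e-5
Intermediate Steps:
G = 73320
1/((-412534 + 20778)/(275082 + (152484 - 1*82386)) + G) = 1/((-412534 + 20778)/(275082 + (152484 - 1*82386)) + 73320) = 1/(-391756/(275082 + (152484 - 82386)) + 73320) = 1/(-391756/(275082 + 70098) + 73320) = 1/(-391756/345180 + 73320) = 1/(-391756*1/345180 + 73320) = 1/(-97939/86295 + 73320) = 1/(6327051461/86295) = 86295/6327051461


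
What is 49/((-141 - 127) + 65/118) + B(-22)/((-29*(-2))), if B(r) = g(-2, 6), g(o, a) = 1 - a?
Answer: -493151/1830422 ≈ -0.26942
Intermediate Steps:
B(r) = -5 (B(r) = 1 - 1*6 = 1 - 6 = -5)
49/((-141 - 127) + 65/118) + B(-22)/((-29*(-2))) = 49/((-141 - 127) + 65/118) - 5/((-29*(-2))) = 49/(-268 + 65*(1/118)) - 5/58 = 49/(-268 + 65/118) - 5*1/58 = 49/(-31559/118) - 5/58 = 49*(-118/31559) - 5/58 = -5782/31559 - 5/58 = -493151/1830422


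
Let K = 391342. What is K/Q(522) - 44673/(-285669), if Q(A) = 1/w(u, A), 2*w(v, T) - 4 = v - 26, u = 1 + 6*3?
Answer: -55897124008/95223 ≈ -5.8701e+5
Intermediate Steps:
u = 19 (u = 1 + 18 = 19)
w(v, T) = -11 + v/2 (w(v, T) = 2 + (v - 26)/2 = 2 + (-26 + v)/2 = 2 + (-13 + v/2) = -11 + v/2)
Q(A) = -⅔ (Q(A) = 1/(-11 + (½)*19) = 1/(-11 + 19/2) = 1/(-3/2) = -⅔)
K/Q(522) - 44673/(-285669) = 391342/(-⅔) - 44673/(-285669) = 391342*(-3/2) - 44673*(-1/285669) = -587013 + 14891/95223 = -55897124008/95223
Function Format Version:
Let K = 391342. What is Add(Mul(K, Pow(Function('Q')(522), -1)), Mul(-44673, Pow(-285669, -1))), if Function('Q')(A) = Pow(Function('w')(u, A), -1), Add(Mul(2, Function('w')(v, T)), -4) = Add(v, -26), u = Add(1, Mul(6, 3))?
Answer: Rational(-55897124008, 95223) ≈ -5.8701e+5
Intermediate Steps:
u = 19 (u = Add(1, 18) = 19)
Function('w')(v, T) = Add(-11, Mul(Rational(1, 2), v)) (Function('w')(v, T) = Add(2, Mul(Rational(1, 2), Add(v, -26))) = Add(2, Mul(Rational(1, 2), Add(-26, v))) = Add(2, Add(-13, Mul(Rational(1, 2), v))) = Add(-11, Mul(Rational(1, 2), v)))
Function('Q')(A) = Rational(-2, 3) (Function('Q')(A) = Pow(Add(-11, Mul(Rational(1, 2), 19)), -1) = Pow(Add(-11, Rational(19, 2)), -1) = Pow(Rational(-3, 2), -1) = Rational(-2, 3))
Add(Mul(K, Pow(Function('Q')(522), -1)), Mul(-44673, Pow(-285669, -1))) = Add(Mul(391342, Pow(Rational(-2, 3), -1)), Mul(-44673, Pow(-285669, -1))) = Add(Mul(391342, Rational(-3, 2)), Mul(-44673, Rational(-1, 285669))) = Add(-587013, Rational(14891, 95223)) = Rational(-55897124008, 95223)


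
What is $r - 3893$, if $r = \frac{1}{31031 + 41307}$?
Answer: $- \frac{281611833}{72338} \approx -3893.0$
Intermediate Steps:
$r = \frac{1}{72338} \approx 1.3824 \cdot 10^{-5}$
$r - 3893 = \frac{1}{72338} - 3893 = - \frac{281611833}{72338}$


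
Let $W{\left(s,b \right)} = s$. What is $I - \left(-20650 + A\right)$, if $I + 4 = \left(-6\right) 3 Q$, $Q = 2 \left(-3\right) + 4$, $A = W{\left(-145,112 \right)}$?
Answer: $20827$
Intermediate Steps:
$A = -145$
$Q = -2$ ($Q = -6 + 4 = -2$)
$I = 32$ ($I = -4 + \left(-6\right) 3 \left(-2\right) = -4 - -36 = -4 + 36 = 32$)
$I - \left(-20650 + A\right) = 32 + \left(20650 - -145\right) = 32 + \left(20650 + 145\right) = 32 + 20795 = 20827$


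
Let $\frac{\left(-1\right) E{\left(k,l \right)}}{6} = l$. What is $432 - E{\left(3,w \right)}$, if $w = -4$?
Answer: $408$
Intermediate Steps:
$E{\left(k,l \right)} = - 6 l$
$432 - E{\left(3,w \right)} = 432 - \left(-6\right) \left(-4\right) = 432 - 24 = 408$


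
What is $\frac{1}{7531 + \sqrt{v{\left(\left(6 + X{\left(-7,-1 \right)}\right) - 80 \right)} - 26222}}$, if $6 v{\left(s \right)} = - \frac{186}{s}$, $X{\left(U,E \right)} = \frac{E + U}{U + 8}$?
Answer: $\frac{617542}{4652858975} - \frac{i \sqrt{176314186}}{4652858975} \approx 0.00013272 - 2.8538 \cdot 10^{-6} i$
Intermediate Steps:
$X{\left(U,E \right)} = \frac{E + U}{8 + U}$
$v{\left(s \right)} = - \frac{31}{s}$ ($v{\left(s \right)} = \frac{\left(-186\right) \frac{1}{s}}{6} = - \frac{31}{s}$)
$\frac{1}{7531 + \sqrt{v{\left(\left(6 + X{\left(-7,-1 \right)}\right) - 80 \right)} - 26222}} = \frac{1}{7531 + \sqrt{- \frac{31}{\left(6 + \frac{-1 - 7}{8 - 7}\right) - 80} - 26222}} = \frac{1}{7531 + \sqrt{- \frac{31}{\left(6 + 1^{-1} \left(-8\right)\right) - 80} - 26222}} = \frac{1}{7531 + \sqrt{- \frac{31}{\left(6 + 1 \left(-8\right)\right) - 80} - 26222}} = \frac{1}{7531 + \sqrt{- \frac{31}{\left(6 - 8\right) - 80} - 26222}} = \frac{1}{7531 + \sqrt{- \frac{31}{-2 - 80} - 26222}} = \frac{1}{7531 + \sqrt{- \frac{31}{-82} - 26222}} = \frac{1}{7531 + \sqrt{\left(-31\right) \left(- \frac{1}{82}\right) - 26222}} = \frac{1}{7531 + \sqrt{\frac{31}{82} - 26222}} = \frac{1}{7531 + \sqrt{- \frac{2150173}{82}}} = \frac{1}{7531 + \frac{i \sqrt{176314186}}{82}}$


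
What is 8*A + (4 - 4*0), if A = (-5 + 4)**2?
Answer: 12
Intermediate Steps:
A = 1 (A = (-1)**2 = 1)
8*A + (4 - 4*0) = 8*1 + (4 - 4*0) = 8 + (4 + 0) = 8 + 4 = 12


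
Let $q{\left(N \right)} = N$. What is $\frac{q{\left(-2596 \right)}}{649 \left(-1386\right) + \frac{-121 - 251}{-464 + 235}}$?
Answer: $\frac{297242}{102994167} \approx 0.002886$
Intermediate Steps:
$\frac{q{\left(-2596 \right)}}{649 \left(-1386\right) + \frac{-121 - 251}{-464 + 235}} = - \frac{2596}{649 \left(-1386\right) + \frac{-121 - 251}{-464 + 235}} = - \frac{2596}{-899514 - \frac{372}{-229}} = - \frac{2596}{-899514 - - \frac{372}{229}} = - \frac{2596}{-899514 + \frac{372}{229}} = - \frac{2596}{- \frac{205988334}{229}} = \left(-2596\right) \left(- \frac{229}{205988334}\right) = \frac{297242}{102994167}$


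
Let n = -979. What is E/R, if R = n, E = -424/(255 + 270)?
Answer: 424/513975 ≈ 0.00082494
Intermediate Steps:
E = -424/525 ≈ -0.80762
R = -979
E/R = -424/525/(-979) = -424/525*(-1/979) = 424/513975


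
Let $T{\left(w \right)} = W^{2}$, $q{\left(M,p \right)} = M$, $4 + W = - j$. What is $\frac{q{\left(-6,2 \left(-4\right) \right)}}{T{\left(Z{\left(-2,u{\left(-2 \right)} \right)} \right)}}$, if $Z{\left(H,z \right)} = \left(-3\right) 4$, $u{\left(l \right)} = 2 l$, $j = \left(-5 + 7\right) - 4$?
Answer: $- \frac{3}{2} \approx -1.5$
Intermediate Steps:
$j = -2$ ($j = 2 - 4 = -2$)
$W = -2$ ($W = -4 - -2 = -4 + 2 = -2$)
$Z{\left(H,z \right)} = -12$
$T{\left(w \right)} = 4$ ($T{\left(w \right)} = \left(-2\right)^{2} = 4$)
$\frac{q{\left(-6,2 \left(-4\right) \right)}}{T{\left(Z{\left(-2,u{\left(-2 \right)} \right)} \right)}} = - \frac{6}{4} = \left(-6\right) \frac{1}{4} = - \frac{3}{2}$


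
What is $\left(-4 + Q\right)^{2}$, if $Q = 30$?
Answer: $676$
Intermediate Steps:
$\left(-4 + Q\right)^{2} = \left(-4 + 30\right)^{2} = 26^{2} = 676$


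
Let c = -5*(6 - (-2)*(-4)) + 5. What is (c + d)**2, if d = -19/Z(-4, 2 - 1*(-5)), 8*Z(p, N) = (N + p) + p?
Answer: 27889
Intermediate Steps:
Z(p, N) = p/4 + N/8 (Z(p, N) = ((N + p) + p)/8 = (N + 2*p)/8 = p/4 + N/8)
c = 15 (c = -5*(6 - 2*4) + 5 = -5*(6 - 8) + 5 = -5*(-2) + 5 = 10 + 5 = 15)
d = 152 (d = -19/((1/4)*(-4) + (2 - 1*(-5))/8) = -19/(-1 + (2 + 5)/8) = -19/(-1 + (1/8)*7) = -19/(-1 + 7/8) = -19/(-1/8) = -19*(-8) = 152)
(c + d)**2 = (15 + 152)**2 = 167**2 = 27889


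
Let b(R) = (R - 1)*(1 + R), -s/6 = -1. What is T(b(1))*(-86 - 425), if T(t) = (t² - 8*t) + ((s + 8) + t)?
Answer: -7154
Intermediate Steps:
s = 6 (s = -6*(-1) = 6)
b(R) = (1 + R)*(-1 + R) (b(R) = (-1 + R)*(1 + R) = (1 + R)*(-1 + R))
T(t) = 14 + t² - 7*t (T(t) = (t² - 8*t) + ((6 + 8) + t) = (t² - 8*t) + (14 + t) = 14 + t² - 7*t)
T(b(1))*(-86 - 425) = (14 + (-1 + 1²)² - 7*(-1 + 1²))*(-86 - 425) = (14 + (-1 + 1)² - 7*(-1 + 1))*(-511) = (14 + 0² - 7*0)*(-511) = (14 + 0 + 0)*(-511) = 14*(-511) = -7154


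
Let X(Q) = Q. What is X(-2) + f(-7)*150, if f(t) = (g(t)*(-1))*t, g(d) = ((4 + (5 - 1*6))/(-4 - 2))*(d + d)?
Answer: 7348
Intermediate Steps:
g(d) = -d (g(d) = ((4 + (5 - 6))/(-6))*(2*d) = ((4 - 1)*(-1/6))*(2*d) = (3*(-1/6))*(2*d) = -d)
f(t) = t**2 (f(t) = (-t*(-1))*t = t*t = t**2)
X(-2) + f(-7)*150 = -2 + (-7)**2*150 = -2 + 49*150 = -2 + 7350 = 7348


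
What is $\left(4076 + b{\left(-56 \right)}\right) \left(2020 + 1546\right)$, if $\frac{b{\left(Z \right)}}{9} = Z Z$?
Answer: $115181800$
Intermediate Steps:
$b{\left(Z \right)} = 9 Z^{2}$ ($b{\left(Z \right)} = 9 Z Z = 9 Z^{2}$)
$\left(4076 + b{\left(-56 \right)}\right) \left(2020 + 1546\right) = \left(4076 + 9 \left(-56\right)^{2}\right) \left(2020 + 1546\right) = \left(4076 + 9 \cdot 3136\right) 3566 = \left(4076 + 28224\right) 3566 = 32300 \cdot 3566 = 115181800$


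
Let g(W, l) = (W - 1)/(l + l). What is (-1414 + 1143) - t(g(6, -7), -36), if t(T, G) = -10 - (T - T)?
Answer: -261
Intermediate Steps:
g(W, l) = (-1 + W)/(2*l) (g(W, l) = (-1 + W)/((2*l)) = (-1 + W)*(1/(2*l)) = (-1 + W)/(2*l))
t(T, G) = -10 (t(T, G) = -10 - 1*0 = -10 + 0 = -10)
(-1414 + 1143) - t(g(6, -7), -36) = (-1414 + 1143) - 1*(-10) = -271 + 10 = -261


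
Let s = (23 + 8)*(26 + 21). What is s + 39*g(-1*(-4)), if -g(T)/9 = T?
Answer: 53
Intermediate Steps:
s = 1457 (s = 31*47 = 1457)
g(T) = -9*T
s + 39*g(-1*(-4)) = 1457 + 39*(-(-9)*(-4)) = 1457 + 39*(-9*4) = 1457 + 39*(-36) = 1457 - 1404 = 53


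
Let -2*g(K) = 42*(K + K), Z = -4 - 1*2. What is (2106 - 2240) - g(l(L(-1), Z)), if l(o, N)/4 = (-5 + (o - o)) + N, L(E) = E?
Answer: -1982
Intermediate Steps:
Z = -6 (Z = -4 - 2 = -6)
l(o, N) = -20 + 4*N (l(o, N) = 4*((-5 + (o - o)) + N) = 4*((-5 + 0) + N) = 4*(-5 + N) = -20 + 4*N)
g(K) = -42*K (g(K) = -21*(K + K) = -21*2*K = -42*K)
(2106 - 2240) - g(l(L(-1), Z)) = (2106 - 2240) - (-42)*(-20 + 4*(-6)) = -134 - (-42)*(-20 - 24) = -134 - (-42)*(-44) = -134 - 1*1848 = -134 - 1848 = -1982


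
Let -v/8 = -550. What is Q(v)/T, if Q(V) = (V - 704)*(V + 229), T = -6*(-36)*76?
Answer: 118811/114 ≈ 1042.2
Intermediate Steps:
v = 4400 (v = -8*(-550) = 4400)
T = 16416 (T = 216*76 = 16416)
Q(V) = (-704 + V)*(229 + V)
Q(v)/T = (-161216 + 4400**2 - 475*4400)/16416 = (-161216 + 19360000 - 2090000)*(1/16416) = 17108784*(1/16416) = 118811/114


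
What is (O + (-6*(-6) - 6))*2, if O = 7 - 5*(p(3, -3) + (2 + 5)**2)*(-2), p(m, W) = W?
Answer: 994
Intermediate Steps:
O = 467 (O = 7 - 5*(-3 + (2 + 5)**2)*(-2) = 7 - 5*(-3 + 7**2)*(-2) = 7 - 5*(-3 + 49)*(-2) = 7 - 5*46*(-2) = 7 - 230*(-2) = 7 + 460 = 467)
(O + (-6*(-6) - 6))*2 = (467 + (-6*(-6) - 6))*2 = (467 + (36 - 6))*2 = (467 + 30)*2 = 497*2 = 994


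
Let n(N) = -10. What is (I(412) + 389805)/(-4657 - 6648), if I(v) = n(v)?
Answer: -11137/323 ≈ -34.480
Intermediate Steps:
I(v) = -10
(I(412) + 389805)/(-4657 - 6648) = (-10 + 389805)/(-4657 - 6648) = 389795/(-11305) = 389795*(-1/11305) = -11137/323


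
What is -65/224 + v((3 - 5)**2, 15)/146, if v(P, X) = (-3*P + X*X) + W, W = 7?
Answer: 19895/16352 ≈ 1.2167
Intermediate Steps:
v(P, X) = 7 + X**2 - 3*P (v(P, X) = (-3*P + X*X) + 7 = (-3*P + X**2) + 7 = (X**2 - 3*P) + 7 = 7 + X**2 - 3*P)
-65/224 + v((3 - 5)**2, 15)/146 = -65/224 + (7 + 15**2 - 3*(3 - 5)**2)/146 = -65*1/224 + (7 + 225 - 3*(-2)**2)*(1/146) = -65/224 + (7 + 225 - 3*4)*(1/146) = -65/224 + (7 + 225 - 12)*(1/146) = -65/224 + 220*(1/146) = -65/224 + 110/73 = 19895/16352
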